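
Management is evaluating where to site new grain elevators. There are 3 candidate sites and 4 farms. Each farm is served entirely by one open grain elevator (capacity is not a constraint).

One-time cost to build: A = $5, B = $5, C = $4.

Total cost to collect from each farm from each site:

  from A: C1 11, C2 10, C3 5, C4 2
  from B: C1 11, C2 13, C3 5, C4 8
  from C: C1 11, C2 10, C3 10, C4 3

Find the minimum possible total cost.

For any fixed open set, each farm goes to its cheapest open site; total = fixed + service.
{A}: C1→A 11, C2→A 10, C3→A 5, C4→A 2. Service 28; fixed 5; total 33.
{A, C}: service 28 + fixed 9 = 37
{A, B}: C1→A 11, C2→A 10, C3→A 5, C4→A 2. Service 28; fixed 10; total 38.
{A, B, C}: C1→A 11, C2→A 10, C3→A 5, C4→A 2. Service 28; fixed 14; total 42.
No other subset beats 33.

Minimum total cost: 33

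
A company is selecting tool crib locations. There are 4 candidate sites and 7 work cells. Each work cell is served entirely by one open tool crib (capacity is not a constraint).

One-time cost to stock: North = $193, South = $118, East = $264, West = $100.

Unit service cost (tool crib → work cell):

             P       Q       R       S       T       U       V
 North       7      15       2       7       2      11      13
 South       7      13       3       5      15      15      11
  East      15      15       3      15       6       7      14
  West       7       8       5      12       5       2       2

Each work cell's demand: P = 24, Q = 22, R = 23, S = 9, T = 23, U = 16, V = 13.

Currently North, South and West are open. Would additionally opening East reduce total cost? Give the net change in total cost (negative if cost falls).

No — net change +264 (cost rises by 264).

Current service cost with {North, South, West}: 539.
Adding East: each work cell re-picks its cheapest; new service cost 539, saving 0.
Extra fixed cost: 264. Net change = 264 − 0 = 264.
(Totals: 950 → 1214.)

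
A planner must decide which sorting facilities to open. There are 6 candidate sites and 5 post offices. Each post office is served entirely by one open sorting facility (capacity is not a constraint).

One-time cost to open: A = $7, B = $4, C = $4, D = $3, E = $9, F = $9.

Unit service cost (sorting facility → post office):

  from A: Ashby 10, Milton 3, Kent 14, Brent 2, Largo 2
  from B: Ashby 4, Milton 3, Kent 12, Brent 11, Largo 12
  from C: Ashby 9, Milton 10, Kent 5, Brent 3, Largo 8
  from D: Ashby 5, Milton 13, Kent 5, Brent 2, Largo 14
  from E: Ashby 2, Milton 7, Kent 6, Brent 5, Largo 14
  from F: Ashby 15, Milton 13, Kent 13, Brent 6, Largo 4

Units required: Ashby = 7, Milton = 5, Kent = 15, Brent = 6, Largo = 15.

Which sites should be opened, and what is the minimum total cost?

Open A, D and E; minimum total cost 165.

For any fixed open set, each post office goes to its cheapest open site; total = fixed + service.
{A, D, E}: Ashby→E 2·7=14, Milton→A 3·5=15, Kent→D 5·15=75, Brent→A 2·6=12, Largo→A 2·15=30. Service 146; fixed 19; total 165.
{A, C, E}: Ashby→E 2·7=14, Milton→A 3·5=15, Kent→C 5·15=75, Brent→A 2·6=12, Largo→A 2·15=30. Service 146; fixed 20; total 166.
{A, B, D, E}: Ashby→E 2·7=14, Milton→A 3·5=15, Kent→D 5·15=75, Brent→A 2·6=12, Largo→A 2·15=30. Service 146; fixed 23; total 169.
{A, B, C, D, E, F}: Ashby→E 2·7=14, Milton→A 3·5=15, Kent→C 5·15=75, Brent→A 2·6=12, Largo→A 2·15=30. Service 146; fixed 36; total 182.
No other subset beats 165.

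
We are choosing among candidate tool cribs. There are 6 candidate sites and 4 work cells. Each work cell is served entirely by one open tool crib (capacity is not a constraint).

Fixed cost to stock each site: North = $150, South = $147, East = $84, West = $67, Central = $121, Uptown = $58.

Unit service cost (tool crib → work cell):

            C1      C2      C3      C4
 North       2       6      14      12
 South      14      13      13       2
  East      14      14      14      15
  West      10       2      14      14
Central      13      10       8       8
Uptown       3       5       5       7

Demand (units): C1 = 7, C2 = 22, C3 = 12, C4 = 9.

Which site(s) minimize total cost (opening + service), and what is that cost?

Open Uptown only; minimum total cost 312.

For any fixed open set, each work cell goes to its cheapest open site; total = fixed + service.
{Uptown}: C1→Uptown 3·7=21, C2→Uptown 5·22=110, C3→Uptown 5·12=60, C4→Uptown 7·9=63. Service 254; fixed 58; total 312.
{West, Uptown}: C1→Uptown 3·7=21, C2→West 2·22=44, C3→Uptown 5·12=60, C4→Uptown 7·9=63. Service 188; fixed 125; total 313.
{East, Uptown}: C1→Uptown 3·7=21, C2→Uptown 5·22=110, C3→Uptown 5·12=60, C4→Uptown 7·9=63. Service 254; fixed 142; total 396.
{North, South, East, West, Central, Uptown}: C1→North 2·7=14, C2→West 2·22=44, C3→Uptown 5·12=60, C4→South 2·9=18. Service 136; fixed 627; total 763.
No other subset beats 312.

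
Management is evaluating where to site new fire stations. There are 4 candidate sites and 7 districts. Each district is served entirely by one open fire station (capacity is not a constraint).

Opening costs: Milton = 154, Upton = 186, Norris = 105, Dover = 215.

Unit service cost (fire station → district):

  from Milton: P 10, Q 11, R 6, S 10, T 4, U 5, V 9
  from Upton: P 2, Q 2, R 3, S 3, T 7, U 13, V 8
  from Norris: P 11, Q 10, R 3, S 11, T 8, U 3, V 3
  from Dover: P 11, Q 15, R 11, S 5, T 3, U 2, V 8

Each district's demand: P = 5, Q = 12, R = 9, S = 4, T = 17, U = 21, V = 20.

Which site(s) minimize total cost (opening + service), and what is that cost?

For any fixed open set, each district goes to its cheapest open site; total = fixed + service.
{Upton, Norris}: P→Upton 2·5=10, Q→Upton 2·12=24, R→Upton 3·9=27, S→Upton 3·4=12, T→Upton 7·17=119, U→Norris 3·21=63, V→Norris 3·20=60. Service 315; fixed 291; total 606.
{Norris}: P→Norris 11·5=55, Q→Norris 10·12=120, R→Norris 3·9=27, S→Norris 11·4=44, T→Norris 8·17=136, U→Norris 3·21=63, V→Norris 3·20=60. Service 505; fixed 105; total 610.
{Milton, Norris}: P→Milton 10·5=50, Q→Norris 10·12=120, R→Norris 3·9=27, S→Milton 10·4=40, T→Milton 4·17=68, U→Norris 3·21=63, V→Norris 3·20=60. Service 428; fixed 259; total 687.
{Milton, Upton, Norris, Dover}: service 226 + fixed 660 = 886
(All 15 nonempty subsets were checked; Upton and Norris is lowest.)

Open Upton and Norris; minimum total cost 606.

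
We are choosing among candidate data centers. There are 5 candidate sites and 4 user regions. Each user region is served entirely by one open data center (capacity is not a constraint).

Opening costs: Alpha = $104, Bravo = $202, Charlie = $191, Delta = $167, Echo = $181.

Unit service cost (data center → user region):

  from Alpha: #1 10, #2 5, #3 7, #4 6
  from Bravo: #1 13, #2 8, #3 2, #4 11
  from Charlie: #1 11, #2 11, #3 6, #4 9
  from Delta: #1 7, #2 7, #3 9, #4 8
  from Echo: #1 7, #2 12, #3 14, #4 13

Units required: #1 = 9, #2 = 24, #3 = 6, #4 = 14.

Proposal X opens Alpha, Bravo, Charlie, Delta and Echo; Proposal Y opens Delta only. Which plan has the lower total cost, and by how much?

Proposal Y is cheaper by 560.

Proposal X: {Alpha, Bravo, Charlie, Delta, Echo}: #1→Delta 7·9=63, #2→Alpha 5·24=120, #3→Bravo 2·6=12, #4→Alpha 6·14=84. Service 279; fixed 845; total 1124.
Proposal Y: {Delta}: #1→Delta 7·9=63, #2→Delta 7·24=168, #3→Delta 9·6=54, #4→Delta 8·14=112. Service 397; fixed 167; total 564.
Difference: |1124 − 564| = 560.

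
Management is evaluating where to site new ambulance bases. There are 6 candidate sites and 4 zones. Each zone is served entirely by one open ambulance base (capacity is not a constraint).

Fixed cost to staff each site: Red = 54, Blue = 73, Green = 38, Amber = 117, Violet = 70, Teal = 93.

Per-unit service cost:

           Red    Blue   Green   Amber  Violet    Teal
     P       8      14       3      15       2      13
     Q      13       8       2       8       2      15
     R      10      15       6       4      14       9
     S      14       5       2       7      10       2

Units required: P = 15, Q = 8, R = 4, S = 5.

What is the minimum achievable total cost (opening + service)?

For any fixed open set, each zone goes to its cheapest open site; total = fixed + service.
{Green}: P→Green 3·15=45, Q→Green 2·8=16, R→Green 6·4=24, S→Green 2·5=10. Service 95; fixed 38; total 133.
{Red, Green}: service 95 + fixed 92 = 187
{Green, Violet}: service 80 + fixed 108 = 188
{Red, Blue, Green, Amber, Violet, Teal}: service 72 + fixed 445 = 517
No other subset beats 133.

Minimum total cost: 133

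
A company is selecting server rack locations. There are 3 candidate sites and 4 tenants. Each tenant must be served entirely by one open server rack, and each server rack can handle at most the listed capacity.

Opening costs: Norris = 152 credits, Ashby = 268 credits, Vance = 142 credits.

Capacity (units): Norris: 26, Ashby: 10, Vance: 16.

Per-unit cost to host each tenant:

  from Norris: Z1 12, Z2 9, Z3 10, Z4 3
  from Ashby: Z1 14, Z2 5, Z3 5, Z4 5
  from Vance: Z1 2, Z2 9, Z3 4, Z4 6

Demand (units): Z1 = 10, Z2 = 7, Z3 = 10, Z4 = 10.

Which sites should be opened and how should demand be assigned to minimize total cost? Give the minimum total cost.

Minimum total cost: 725

Open {Norris, Ashby, Vance}: Z1→Vance 2·10=20, Z2→Norris 9·7=63, Z3→Ashby 5·10=50, Z4→Norris 3·10=30.
Loads: Norris carries 17/26, Ashby carries 10/10, Vance carries 10/16. Service 163; fixed 562; total 725.
Next best feasible plan costs 747.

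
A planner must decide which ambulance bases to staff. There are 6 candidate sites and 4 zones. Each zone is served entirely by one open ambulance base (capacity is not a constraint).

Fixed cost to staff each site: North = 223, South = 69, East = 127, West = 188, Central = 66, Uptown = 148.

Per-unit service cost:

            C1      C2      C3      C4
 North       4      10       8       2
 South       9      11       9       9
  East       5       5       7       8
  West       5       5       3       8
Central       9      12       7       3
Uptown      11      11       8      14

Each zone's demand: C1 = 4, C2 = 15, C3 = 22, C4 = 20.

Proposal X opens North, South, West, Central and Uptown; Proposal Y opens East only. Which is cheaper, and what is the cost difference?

Proposal Y is cheaper by 355.

Proposal X: {North, South, West, Central, Uptown}: C1→North 4·4=16, C2→West 5·15=75, C3→West 3·22=66, C4→North 2·20=40. Service 197; fixed 694; total 891.
Proposal Y: {East}: C1→East 5·4=20, C2→East 5·15=75, C3→East 7·22=154, C4→East 8·20=160. Service 409; fixed 127; total 536.
Difference: |891 − 536| = 355.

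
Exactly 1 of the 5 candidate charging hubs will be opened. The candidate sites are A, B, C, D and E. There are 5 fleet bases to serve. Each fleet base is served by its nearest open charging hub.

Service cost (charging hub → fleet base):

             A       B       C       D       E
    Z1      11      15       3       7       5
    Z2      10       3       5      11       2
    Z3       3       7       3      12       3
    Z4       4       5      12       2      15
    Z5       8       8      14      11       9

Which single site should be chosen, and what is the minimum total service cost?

With exactly 1 open, each fleet base uses its cheapest among the chosen.
{E}: Z1→E 5, Z2→E 2, Z3→E 3, Z4→E 15, Z5→E 9. Service cost 34.
{A}: service cost 36
{C}: service cost 37
Among all 5 size-1 choices, {E} is lowest.

Choose E only; total service cost 34.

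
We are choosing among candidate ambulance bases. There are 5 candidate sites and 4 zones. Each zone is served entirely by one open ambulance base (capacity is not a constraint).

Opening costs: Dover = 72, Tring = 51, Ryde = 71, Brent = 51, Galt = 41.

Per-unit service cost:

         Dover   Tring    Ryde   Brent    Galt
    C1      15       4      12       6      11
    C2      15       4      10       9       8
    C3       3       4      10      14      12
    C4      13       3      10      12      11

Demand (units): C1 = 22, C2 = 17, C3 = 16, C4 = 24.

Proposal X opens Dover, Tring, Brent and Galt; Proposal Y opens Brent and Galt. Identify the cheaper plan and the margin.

Proposal X: {Dover, Tring, Brent, Galt}: C1→Tring 4·22=88, C2→Tring 4·17=68, C3→Dover 3·16=48, C4→Tring 3·24=72. Service 276; fixed 215; total 491.
Proposal Y: {Brent, Galt}: C1→Brent 6·22=132, C2→Galt 8·17=136, C3→Galt 12·16=192, C4→Galt 11·24=264. Service 724; fixed 92; total 816.
Difference: |491 − 816| = 325.

Proposal X is cheaper by 325.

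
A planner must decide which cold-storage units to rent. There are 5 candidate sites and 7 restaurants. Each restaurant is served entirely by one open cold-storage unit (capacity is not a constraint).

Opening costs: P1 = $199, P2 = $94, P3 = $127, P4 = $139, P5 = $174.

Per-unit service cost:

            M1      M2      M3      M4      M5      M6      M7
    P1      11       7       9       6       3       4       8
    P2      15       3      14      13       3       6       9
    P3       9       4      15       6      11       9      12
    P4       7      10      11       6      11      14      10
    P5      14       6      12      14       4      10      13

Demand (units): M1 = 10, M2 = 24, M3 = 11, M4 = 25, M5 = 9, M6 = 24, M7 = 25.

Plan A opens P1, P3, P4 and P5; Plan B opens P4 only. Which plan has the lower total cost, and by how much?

Plan A: {P1, P3, P4, P5}: M1→P4 7·10=70, M2→P3 4·24=96, M3→P1 9·11=99, M4→P1 6·25=150, M5→P1 3·9=27, M6→P1 4·24=96, M7→P1 8·25=200. Service 738; fixed 639; total 1377.
Plan B: {P4}: M1→P4 7·10=70, M2→P4 10·24=240, M3→P4 11·11=121, M4→P4 6·25=150, M5→P4 11·9=99, M6→P4 14·24=336, M7→P4 10·25=250. Service 1266; fixed 139; total 1405.
Difference: |1377 − 1405| = 28.

Plan A is cheaper by 28.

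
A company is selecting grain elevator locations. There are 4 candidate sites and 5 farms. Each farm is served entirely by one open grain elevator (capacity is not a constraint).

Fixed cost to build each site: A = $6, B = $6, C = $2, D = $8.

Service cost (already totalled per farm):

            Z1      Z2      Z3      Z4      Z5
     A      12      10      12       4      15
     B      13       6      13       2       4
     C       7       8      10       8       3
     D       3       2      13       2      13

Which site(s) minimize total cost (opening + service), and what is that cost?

Open C and D; minimum total cost 30.

For any fixed open set, each farm goes to its cheapest open site; total = fixed + service.
{C, D}: Z1→D 3, Z2→D 2, Z3→C 10, Z4→D 2, Z5→C 3. Service 20; fixed 10; total 30.
{A, C, D}: Z1→D 3, Z2→D 2, Z3→C 10, Z4→D 2, Z5→C 3. Service 20; fixed 16; total 36.
{B, C}: service 28 + fixed 8 = 36
{A, B, C, D}: service 20 + fixed 22 = 42
(All 15 nonempty subsets were checked; C and D is lowest.)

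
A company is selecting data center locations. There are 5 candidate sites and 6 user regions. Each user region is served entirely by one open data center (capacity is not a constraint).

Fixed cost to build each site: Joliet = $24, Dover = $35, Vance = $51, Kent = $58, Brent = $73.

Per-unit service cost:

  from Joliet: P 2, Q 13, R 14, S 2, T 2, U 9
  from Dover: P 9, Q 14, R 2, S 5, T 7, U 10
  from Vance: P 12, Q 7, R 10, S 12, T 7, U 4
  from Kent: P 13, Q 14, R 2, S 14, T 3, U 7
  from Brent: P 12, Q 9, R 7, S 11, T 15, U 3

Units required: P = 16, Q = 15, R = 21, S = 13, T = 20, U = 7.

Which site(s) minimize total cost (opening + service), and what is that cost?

For any fixed open set, each user region goes to its cheapest open site; total = fixed + service.
{Joliet, Dover, Vance}: P→Joliet 2·16=32, Q→Vance 7·15=105, R→Dover 2·21=42, S→Joliet 2·13=26, T→Joliet 2·20=40, U→Vance 4·7=28. Service 273; fixed 110; total 383.
{Joliet, Vance, Kent}: P→Joliet 2·16=32, Q→Vance 7·15=105, R→Kent 2·21=42, S→Joliet 2·13=26, T→Joliet 2·20=40, U→Vance 4·7=28. Service 273; fixed 133; total 406.
{Joliet, Dover, Brent}: P→Joliet 2·16=32, Q→Brent 9·15=135, R→Dover 2·21=42, S→Joliet 2·13=26, T→Joliet 2·20=40, U→Brent 3·7=21. Service 296; fixed 132; total 428.
{Joliet, Dover, Vance, Kent, Brent}: service 266 + fixed 241 = 507
No other subset beats 383.

Open Joliet, Dover and Vance; minimum total cost 383.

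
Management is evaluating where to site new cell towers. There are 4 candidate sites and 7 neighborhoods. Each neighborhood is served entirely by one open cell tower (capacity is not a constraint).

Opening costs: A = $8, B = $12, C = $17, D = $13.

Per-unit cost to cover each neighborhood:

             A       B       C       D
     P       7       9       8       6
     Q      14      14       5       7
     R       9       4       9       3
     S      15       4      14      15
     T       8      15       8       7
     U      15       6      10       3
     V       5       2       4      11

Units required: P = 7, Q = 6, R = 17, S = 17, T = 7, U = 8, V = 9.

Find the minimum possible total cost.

Minimum total cost: 319

For any fixed open set, each neighborhood goes to its cheapest open site; total = fixed + service.
{B, D}: P→D 6·7=42, Q→D 7·6=42, R→D 3·17=51, S→B 4·17=68, T→D 7·7=49, U→D 3·8=24, V→B 2·9=18. Service 294; fixed 25; total 319.
{B, C, D}: service 282 + fixed 42 = 324
{A, B, D}: service 294 + fixed 33 = 327
{A, B, C, D}: service 282 + fixed 50 = 332
No other subset beats 319.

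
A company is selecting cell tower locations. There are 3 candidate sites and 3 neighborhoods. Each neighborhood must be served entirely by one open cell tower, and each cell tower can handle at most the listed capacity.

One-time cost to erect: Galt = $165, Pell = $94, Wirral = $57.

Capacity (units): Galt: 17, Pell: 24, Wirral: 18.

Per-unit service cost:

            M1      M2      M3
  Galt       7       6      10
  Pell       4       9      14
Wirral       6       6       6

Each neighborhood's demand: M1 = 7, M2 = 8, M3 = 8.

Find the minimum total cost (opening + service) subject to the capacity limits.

Minimum total cost: 275

Open {Pell, Wirral}: M1→Pell 4·7=28, M2→Wirral 6·8=48, M3→Wirral 6·8=48.
Loads: Pell carries 7/24, Wirral carries 16/18. Service 124; fixed 151; total 275.
Next best feasible plan costs 299.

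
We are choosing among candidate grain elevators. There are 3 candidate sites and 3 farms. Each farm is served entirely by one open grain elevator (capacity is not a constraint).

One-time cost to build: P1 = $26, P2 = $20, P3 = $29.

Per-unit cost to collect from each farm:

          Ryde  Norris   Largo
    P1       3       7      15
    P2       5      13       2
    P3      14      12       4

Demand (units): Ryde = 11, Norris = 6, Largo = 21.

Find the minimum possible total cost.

For any fixed open set, each farm goes to its cheapest open site; total = fixed + service.
{P1, P2}: Ryde→P1 3·11=33, Norris→P1 7·6=42, Largo→P2 2·21=42. Service 117; fixed 46; total 163.
{P1, P2, P3}: service 117 + fixed 75 = 192
{P2}: service 175 + fixed 20 = 195
No other subset beats 163.

Minimum total cost: 163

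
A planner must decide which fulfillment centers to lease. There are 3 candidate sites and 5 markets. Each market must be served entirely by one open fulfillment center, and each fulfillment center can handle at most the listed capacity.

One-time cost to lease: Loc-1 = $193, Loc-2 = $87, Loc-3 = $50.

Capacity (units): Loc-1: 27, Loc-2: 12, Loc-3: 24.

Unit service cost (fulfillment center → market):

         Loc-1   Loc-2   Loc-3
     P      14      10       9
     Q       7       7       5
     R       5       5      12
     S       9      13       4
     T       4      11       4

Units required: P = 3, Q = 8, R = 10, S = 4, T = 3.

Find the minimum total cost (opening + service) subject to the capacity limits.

Minimum total cost: 282

Open {Loc-2, Loc-3}: P→Loc-3 9·3=27, Q→Loc-3 5·8=40, R→Loc-2 5·10=50, S→Loc-3 4·4=16, T→Loc-3 4·3=12.
Loads: Loc-2 carries 10/12, Loc-3 carries 18/24. Service 145; fixed 137; total 282.
Next best feasible plan costs 368.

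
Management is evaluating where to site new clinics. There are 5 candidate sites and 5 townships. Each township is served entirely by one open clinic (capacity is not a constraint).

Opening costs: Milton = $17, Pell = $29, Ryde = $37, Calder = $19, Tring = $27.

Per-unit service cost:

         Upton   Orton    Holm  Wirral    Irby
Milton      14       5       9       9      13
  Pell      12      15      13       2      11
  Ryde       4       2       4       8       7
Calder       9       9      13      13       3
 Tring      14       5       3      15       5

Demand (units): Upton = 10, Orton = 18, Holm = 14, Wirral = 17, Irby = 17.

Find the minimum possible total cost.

Minimum total cost: 302

For any fixed open set, each township goes to its cheapest open site; total = fixed + service.
{Pell, Ryde, Calder}: Upton→Ryde 4·10=40, Orton→Ryde 2·18=36, Holm→Ryde 4·14=56, Wirral→Pell 2·17=34, Irby→Calder 3·17=51. Service 217; fixed 85; total 302.
{Pell, Ryde, Calder, Tring}: Upton→Ryde 4·10=40, Orton→Ryde 2·18=36, Holm→Tring 3·14=42, Wirral→Pell 2·17=34, Irby→Calder 3·17=51. Service 203; fixed 112; total 315.
{Milton, Pell, Ryde, Calder}: service 217 + fixed 102 = 319
{Milton, Pell, Ryde, Calder, Tring}: Upton→Ryde 4·10=40, Orton→Ryde 2·18=36, Holm→Tring 3·14=42, Wirral→Pell 2·17=34, Irby→Calder 3·17=51. Service 203; fixed 129; total 332.
No other subset beats 302.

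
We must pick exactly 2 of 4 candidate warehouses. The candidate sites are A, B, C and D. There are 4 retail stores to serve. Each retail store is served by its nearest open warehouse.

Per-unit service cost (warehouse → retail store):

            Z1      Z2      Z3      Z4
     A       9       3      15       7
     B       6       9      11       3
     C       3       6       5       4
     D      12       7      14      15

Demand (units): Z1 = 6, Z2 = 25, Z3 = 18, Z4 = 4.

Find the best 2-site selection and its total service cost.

Choose A and C; total service cost 199.

With exactly 2 open, each retail store uses its cheapest among the chosen.
{A, C}: Z1→C 3·6=18, Z2→A 3·25=75, Z3→C 5·18=90, Z4→C 4·4=16. Service cost 199.
{B, C}: service cost 270
{C, D}: service cost 274
Among all 6 size-2 choices, {A, C} is lowest.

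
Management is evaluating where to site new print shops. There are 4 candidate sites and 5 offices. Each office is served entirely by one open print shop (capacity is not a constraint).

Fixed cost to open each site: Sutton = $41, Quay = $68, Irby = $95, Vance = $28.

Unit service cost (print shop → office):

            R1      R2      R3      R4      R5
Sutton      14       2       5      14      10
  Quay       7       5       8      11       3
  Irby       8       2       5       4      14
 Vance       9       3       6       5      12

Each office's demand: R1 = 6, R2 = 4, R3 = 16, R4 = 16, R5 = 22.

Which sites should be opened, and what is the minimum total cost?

For any fixed open set, each office goes to its cheapest open site; total = fixed + service.
{Quay, Vance}: R1→Quay 7·6=42, R2→Vance 3·4=12, R3→Vance 6·16=96, R4→Vance 5·16=80, R5→Quay 3·22=66. Service 296; fixed 96; total 392.
{Sutton, Quay, Vance}: service 276 + fixed 137 = 413
{Quay, Irby}: service 260 + fixed 163 = 423
{Sutton, Quay, Irby, Vance}: R1→Quay 7·6=42, R2→Sutton 2·4=8, R3→Sutton 5·16=80, R4→Irby 4·16=64, R5→Quay 3·22=66. Service 260; fixed 232; total 492.
(All 15 nonempty subsets were checked; Quay and Vance is lowest.)

Open Quay and Vance; minimum total cost 392.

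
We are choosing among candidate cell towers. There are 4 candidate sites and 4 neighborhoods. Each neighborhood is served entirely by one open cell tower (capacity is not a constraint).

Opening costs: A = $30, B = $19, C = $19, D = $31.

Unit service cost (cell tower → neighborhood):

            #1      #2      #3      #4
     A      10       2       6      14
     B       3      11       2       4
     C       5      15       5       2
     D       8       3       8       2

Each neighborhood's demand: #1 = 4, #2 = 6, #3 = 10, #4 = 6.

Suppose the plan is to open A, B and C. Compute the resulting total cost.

Total cost: 124

Each neighborhood is assigned to its cheapest site among the open ones.
{A, B, C}: #1→B 3·4=12, #2→A 2·6=12, #3→B 2·10=20, #4→C 2·6=12. Service 56; fixed 68; total 124.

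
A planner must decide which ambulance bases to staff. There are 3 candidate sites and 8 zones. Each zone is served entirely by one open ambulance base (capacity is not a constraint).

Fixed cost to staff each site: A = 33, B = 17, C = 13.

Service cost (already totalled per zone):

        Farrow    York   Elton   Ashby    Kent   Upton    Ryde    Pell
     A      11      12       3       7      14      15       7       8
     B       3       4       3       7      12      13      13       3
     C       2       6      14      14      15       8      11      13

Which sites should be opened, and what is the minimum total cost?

For any fixed open set, each zone goes to its cheapest open site; total = fixed + service.
{B}: Farrow→B 3, York→B 4, Elton→B 3, Ashby→B 7, Kent→B 12, Upton→B 13, Ryde→B 13, Pell→B 3. Service 58; fixed 17; total 75.
{B, C}: Farrow→C 2, York→B 4, Elton→B 3, Ashby→B 7, Kent→B 12, Upton→C 8, Ryde→C 11, Pell→B 3. Service 50; fixed 30; total 80.
{C}: Farrow→C 2, York→C 6, Elton→C 14, Ashby→C 14, Kent→C 15, Upton→C 8, Ryde→C 11, Pell→C 13. Service 83; fixed 13; total 96.
{A, B, C}: service 46 + fixed 63 = 109
No other subset beats 75.

Open B only; minimum total cost 75.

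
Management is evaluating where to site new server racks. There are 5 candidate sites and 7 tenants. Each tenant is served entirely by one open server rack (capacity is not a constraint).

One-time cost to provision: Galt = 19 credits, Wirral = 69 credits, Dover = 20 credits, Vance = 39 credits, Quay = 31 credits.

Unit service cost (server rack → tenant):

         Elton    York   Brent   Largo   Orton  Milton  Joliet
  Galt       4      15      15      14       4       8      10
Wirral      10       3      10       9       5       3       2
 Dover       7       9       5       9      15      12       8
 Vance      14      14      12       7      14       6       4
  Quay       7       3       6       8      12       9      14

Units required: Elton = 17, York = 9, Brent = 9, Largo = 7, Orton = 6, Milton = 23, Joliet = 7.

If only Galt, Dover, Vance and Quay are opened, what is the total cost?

Total cost: 488

Each tenant is assigned to its cheapest site among the open ones.
{Galt, Dover, Vance, Quay}: Elton→Galt 4·17=68, York→Quay 3·9=27, Brent→Dover 5·9=45, Largo→Vance 7·7=49, Orton→Galt 4·6=24, Milton→Vance 6·23=138, Joliet→Vance 4·7=28. Service 379; fixed 109; total 488.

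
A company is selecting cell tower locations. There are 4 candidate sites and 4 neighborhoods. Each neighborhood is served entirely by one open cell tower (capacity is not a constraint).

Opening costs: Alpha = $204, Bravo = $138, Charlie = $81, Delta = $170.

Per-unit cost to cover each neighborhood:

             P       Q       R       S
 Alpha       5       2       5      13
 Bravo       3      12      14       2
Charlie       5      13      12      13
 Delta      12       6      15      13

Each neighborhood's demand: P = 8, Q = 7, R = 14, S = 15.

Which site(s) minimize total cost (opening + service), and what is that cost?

For any fixed open set, each neighborhood goes to its cheapest open site; total = fixed + service.
{Bravo}: P→Bravo 3·8=24, Q→Bravo 12·7=84, R→Bravo 14·14=196, S→Bravo 2·15=30. Service 334; fixed 138; total 472.
{Alpha, Bravo}: service 138 + fixed 342 = 480
{Alpha}: service 319 + fixed 204 = 523
{Alpha, Bravo, Charlie, Delta}: service 138 + fixed 593 = 731
No other subset beats 472.

Open Bravo only; minimum total cost 472.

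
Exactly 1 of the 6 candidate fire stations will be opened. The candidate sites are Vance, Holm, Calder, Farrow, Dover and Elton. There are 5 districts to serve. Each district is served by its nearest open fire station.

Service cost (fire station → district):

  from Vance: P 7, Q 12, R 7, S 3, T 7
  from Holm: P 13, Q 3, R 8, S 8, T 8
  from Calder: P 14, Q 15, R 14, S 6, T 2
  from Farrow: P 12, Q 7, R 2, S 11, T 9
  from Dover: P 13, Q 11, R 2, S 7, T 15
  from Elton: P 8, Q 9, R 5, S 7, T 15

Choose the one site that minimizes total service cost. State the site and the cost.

Choose Vance only; total service cost 36.

With exactly 1 open, each district uses its cheapest among the chosen.
{Vance}: P→Vance 7, Q→Vance 12, R→Vance 7, S→Vance 3, T→Vance 7. Service cost 36.
{Holm}: service cost 40
{Farrow}: service cost 41
Among all 6 size-1 choices, {Vance} is lowest.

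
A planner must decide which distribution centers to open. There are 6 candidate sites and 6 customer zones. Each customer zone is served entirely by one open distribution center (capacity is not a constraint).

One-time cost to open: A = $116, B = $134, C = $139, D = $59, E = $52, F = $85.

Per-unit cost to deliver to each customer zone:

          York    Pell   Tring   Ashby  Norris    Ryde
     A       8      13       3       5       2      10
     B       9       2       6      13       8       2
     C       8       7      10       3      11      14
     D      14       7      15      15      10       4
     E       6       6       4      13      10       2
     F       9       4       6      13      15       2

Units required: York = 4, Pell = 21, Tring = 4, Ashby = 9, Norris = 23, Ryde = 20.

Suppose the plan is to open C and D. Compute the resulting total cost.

Each customer zone is assigned to its cheapest site among the open ones.
{C, D}: York→C 8·4=32, Pell→C 7·21=147, Tring→C 10·4=40, Ashby→C 3·9=27, Norris→D 10·23=230, Ryde→D 4·20=80. Service 556; fixed 198; total 754.

Total cost: 754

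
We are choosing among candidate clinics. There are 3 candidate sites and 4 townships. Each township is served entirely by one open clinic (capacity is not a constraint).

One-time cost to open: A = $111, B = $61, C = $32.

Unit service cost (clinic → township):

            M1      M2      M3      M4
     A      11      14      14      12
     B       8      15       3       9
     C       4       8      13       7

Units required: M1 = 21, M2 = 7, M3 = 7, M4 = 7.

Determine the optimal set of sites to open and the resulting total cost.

For any fixed open set, each township goes to its cheapest open site; total = fixed + service.
{B, C}: M1→C 4·21=84, M2→C 8·7=56, M3→B 3·7=21, M4→C 7·7=49. Service 210; fixed 93; total 303.
{C}: M1→C 4·21=84, M2→C 8·7=56, M3→C 13·7=91, M4→C 7·7=49. Service 280; fixed 32; total 312.
{A, B, C}: service 210 + fixed 204 = 414
No other subset beats 303.

Open B and C; minimum total cost 303.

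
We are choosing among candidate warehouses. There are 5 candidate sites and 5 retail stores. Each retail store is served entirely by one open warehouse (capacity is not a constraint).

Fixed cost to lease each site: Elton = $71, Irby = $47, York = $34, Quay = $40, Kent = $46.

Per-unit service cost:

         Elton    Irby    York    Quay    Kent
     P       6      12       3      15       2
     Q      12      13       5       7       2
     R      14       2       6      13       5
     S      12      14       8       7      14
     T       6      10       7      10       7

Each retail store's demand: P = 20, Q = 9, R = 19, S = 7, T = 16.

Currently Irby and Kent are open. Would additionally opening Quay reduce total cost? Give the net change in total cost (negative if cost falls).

Yes — net change −9 (cost falls by 9).

Current service cost with {Irby, Kent}: 306.
Adding Quay: each retail store re-picks its cheapest; new service cost 257, saving 49.
Extra fixed cost: 40. Net change = 40 − 49 = -9.
(Totals: 399 → 390.)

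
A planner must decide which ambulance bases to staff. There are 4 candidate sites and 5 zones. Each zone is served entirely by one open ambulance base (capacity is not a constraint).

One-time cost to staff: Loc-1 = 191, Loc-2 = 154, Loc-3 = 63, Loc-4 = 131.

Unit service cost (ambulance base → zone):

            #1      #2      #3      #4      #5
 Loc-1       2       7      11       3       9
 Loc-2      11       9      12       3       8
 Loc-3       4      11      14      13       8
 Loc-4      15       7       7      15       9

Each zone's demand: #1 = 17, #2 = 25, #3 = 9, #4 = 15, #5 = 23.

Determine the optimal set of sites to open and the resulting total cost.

Open Loc-1 only; minimum total cost 751.

For any fixed open set, each zone goes to its cheapest open site; total = fixed + service.
{Loc-1}: #1→Loc-1 2·17=34, #2→Loc-1 7·25=175, #3→Loc-1 11·9=99, #4→Loc-1 3·15=45, #5→Loc-1 9·23=207. Service 560; fixed 191; total 751.
{Loc-1, Loc-3}: #1→Loc-1 2·17=34, #2→Loc-1 7·25=175, #3→Loc-1 11·9=99, #4→Loc-1 3·15=45, #5→Loc-3 8·23=184. Service 537; fixed 254; total 791.
{Loc-1, Loc-4}: service 524 + fixed 322 = 846
{Loc-1, Loc-2, Loc-3, Loc-4}: service 501 + fixed 539 = 1040
(All 15 nonempty subsets were checked; Loc-1 only is lowest.)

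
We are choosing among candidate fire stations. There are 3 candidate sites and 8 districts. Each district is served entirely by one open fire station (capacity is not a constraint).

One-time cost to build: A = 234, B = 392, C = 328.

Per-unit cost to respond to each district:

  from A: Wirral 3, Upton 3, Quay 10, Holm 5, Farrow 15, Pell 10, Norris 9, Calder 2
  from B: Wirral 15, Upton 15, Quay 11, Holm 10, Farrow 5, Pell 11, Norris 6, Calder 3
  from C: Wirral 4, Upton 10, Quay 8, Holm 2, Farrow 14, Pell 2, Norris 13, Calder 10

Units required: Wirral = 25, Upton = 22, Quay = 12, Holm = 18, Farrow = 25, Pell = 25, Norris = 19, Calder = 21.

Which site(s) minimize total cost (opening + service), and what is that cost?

For any fixed open set, each district goes to its cheapest open site; total = fixed + service.
{A}: Wirral→A 3·25=75, Upton→A 3·22=66, Quay→A 10·12=120, Holm→A 5·18=90, Farrow→A 15·25=375, Pell→A 10·25=250, Norris→A 9·19=171, Calder→A 2·21=42. Service 1189; fixed 234; total 1423.
{A, C}: service 886 + fixed 562 = 1448
{A, B}: Wirral→A 3·25=75, Upton→A 3·22=66, Quay→A 10·12=120, Holm→A 5·18=90, Farrow→B 5·25=125, Pell→A 10·25=250, Norris→B 6·19=114, Calder→A 2·21=42. Service 882; fixed 626; total 1508.
{A, B, C}: Wirral→A 3·25=75, Upton→A 3·22=66, Quay→C 8·12=96, Holm→C 2·18=36, Farrow→B 5·25=125, Pell→C 2·25=50, Norris→B 6·19=114, Calder→A 2·21=42. Service 604; fixed 954; total 1558.
No other subset beats 1423.

Open A only; minimum total cost 1423.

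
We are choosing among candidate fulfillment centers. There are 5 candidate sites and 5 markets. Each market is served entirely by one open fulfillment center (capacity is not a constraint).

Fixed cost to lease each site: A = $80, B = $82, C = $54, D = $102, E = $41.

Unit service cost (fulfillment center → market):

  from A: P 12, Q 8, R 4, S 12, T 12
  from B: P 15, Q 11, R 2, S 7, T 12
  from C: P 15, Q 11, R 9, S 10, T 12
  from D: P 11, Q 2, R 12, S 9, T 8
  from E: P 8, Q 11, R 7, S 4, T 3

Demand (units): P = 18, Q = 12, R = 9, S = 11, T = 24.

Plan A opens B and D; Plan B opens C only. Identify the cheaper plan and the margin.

Plan A is cheaper by 242.

Plan A: {B, D}: P→D 11·18=198, Q→D 2·12=24, R→B 2·9=18, S→B 7·11=77, T→D 8·24=192. Service 509; fixed 184; total 693.
Plan B: {C}: P→C 15·18=270, Q→C 11·12=132, R→C 9·9=81, S→C 10·11=110, T→C 12·24=288. Service 881; fixed 54; total 935.
Difference: |693 − 935| = 242.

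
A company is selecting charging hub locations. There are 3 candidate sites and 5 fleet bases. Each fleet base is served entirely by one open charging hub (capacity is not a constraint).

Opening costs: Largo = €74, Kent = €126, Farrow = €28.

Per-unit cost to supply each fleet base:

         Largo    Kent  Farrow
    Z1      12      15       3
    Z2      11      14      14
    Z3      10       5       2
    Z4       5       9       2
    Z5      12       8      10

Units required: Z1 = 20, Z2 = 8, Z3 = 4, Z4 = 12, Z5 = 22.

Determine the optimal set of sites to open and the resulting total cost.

For any fixed open set, each fleet base goes to its cheapest open site; total = fixed + service.
{Farrow}: Z1→Farrow 3·20=60, Z2→Farrow 14·8=112, Z3→Farrow 2·4=8, Z4→Farrow 2·12=24, Z5→Farrow 10·22=220. Service 424; fixed 28; total 452.
{Largo, Farrow}: service 400 + fixed 102 = 502
{Kent, Farrow}: service 380 + fixed 154 = 534
{Largo, Kent, Farrow}: Z1→Farrow 3·20=60, Z2→Largo 11·8=88, Z3→Farrow 2·4=8, Z4→Farrow 2·12=24, Z5→Kent 8·22=176. Service 356; fixed 228; total 584.
No other subset beats 452.

Open Farrow only; minimum total cost 452.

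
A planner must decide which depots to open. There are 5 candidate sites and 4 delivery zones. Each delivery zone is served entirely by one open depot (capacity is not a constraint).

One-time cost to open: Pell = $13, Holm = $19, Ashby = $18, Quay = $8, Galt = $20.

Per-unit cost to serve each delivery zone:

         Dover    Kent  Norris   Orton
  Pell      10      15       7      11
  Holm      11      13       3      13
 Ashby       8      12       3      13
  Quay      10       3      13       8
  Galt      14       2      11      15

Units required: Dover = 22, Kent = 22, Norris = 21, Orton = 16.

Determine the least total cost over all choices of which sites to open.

For any fixed open set, each delivery zone goes to its cheapest open site; total = fixed + service.
{Ashby, Quay, Galt}: Dover→Ashby 8·22=176, Kent→Galt 2·22=44, Norris→Ashby 3·21=63, Orton→Quay 8·16=128. Service 411; fixed 46; total 457.
{Ashby, Quay}: service 433 + fixed 26 = 459
{Pell, Ashby, Quay, Galt}: Dover→Ashby 8·22=176, Kent→Galt 2·22=44, Norris→Ashby 3·21=63, Orton→Quay 8·16=128. Service 411; fixed 59; total 470.
{Pell, Holm, Ashby, Quay, Galt}: Dover→Ashby 8·22=176, Kent→Galt 2·22=44, Norris→Holm 3·21=63, Orton→Quay 8·16=128. Service 411; fixed 78; total 489.
No other subset beats 457.

Minimum total cost: 457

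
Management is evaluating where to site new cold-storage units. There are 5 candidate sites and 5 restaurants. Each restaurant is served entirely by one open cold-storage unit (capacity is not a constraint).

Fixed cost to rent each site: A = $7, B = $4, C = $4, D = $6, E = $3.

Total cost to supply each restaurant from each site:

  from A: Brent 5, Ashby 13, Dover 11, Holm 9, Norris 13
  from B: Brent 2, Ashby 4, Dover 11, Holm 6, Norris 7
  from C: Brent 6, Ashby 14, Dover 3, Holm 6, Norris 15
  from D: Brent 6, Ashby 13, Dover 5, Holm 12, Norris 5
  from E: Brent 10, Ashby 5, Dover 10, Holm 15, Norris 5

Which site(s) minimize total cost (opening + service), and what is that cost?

Open B and C; minimum total cost 30.

For any fixed open set, each restaurant goes to its cheapest open site; total = fixed + service.
{B, C}: Brent→B 2, Ashby→B 4, Dover→C 3, Holm→B 6, Norris→B 7. Service 22; fixed 8; total 30.
{B, C, E}: service 20 + fixed 11 = 31
{B, D}: Brent→B 2, Ashby→B 4, Dover→D 5, Holm→B 6, Norris→D 5. Service 22; fixed 10; total 32.
{A, B, C, D, E}: Brent→B 2, Ashby→B 4, Dover→C 3, Holm→B 6, Norris→D 5. Service 20; fixed 24; total 44.
No other subset beats 30.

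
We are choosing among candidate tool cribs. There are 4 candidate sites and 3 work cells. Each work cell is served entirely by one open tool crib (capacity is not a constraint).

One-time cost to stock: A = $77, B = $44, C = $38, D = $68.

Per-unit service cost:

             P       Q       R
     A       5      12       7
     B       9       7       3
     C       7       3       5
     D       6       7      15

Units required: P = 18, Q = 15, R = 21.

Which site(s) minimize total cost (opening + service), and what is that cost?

Open C only; minimum total cost 314.

For any fixed open set, each work cell goes to its cheapest open site; total = fixed + service.
{C}: P→C 7·18=126, Q→C 3·15=45, R→C 5·21=105. Service 276; fixed 38; total 314.
{B, C}: P→C 7·18=126, Q→C 3·15=45, R→B 3·21=63. Service 234; fixed 82; total 316.
{A, C}: service 240 + fixed 115 = 355
{A, B, C, D}: service 198 + fixed 227 = 425
No other subset beats 314.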